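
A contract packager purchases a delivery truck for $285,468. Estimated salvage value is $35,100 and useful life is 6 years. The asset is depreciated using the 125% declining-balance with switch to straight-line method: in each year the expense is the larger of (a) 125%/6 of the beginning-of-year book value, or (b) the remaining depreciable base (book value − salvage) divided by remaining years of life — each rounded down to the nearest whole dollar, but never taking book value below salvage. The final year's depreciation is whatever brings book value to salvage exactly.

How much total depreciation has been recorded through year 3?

Depreciable base = $285,468 − $35,100 = $250,368.
Year 1: DB = ⌊$285,468 × 125%/6⌋ = $59,472; SL = ⌊$250,368/6⌋ = $41,728 → take DB $59,472. Book value $225,996.
Year 2: DB = ⌊$225,996 × 125%/6⌋ = $47,082; SL = ⌊$190,896/5⌋ = $38,179 → take DB $47,082. Book value $178,914.
Year 3: DB = ⌊$178,914 × 125%/6⌋ = $37,273; SL = ⌊$143,814/4⌋ = $35,953 → take DB $37,273. Book value $141,641.
Accumulated through year 3 = $285,468 − $141,641 = $143,827.

$143,827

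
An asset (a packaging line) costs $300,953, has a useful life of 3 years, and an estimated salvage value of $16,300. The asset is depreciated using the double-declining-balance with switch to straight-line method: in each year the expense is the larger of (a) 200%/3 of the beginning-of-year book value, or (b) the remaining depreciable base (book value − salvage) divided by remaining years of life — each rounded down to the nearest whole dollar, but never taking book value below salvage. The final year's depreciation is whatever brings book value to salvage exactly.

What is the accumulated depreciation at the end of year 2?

Depreciable base = $300,953 − $16,300 = $284,653.
Year 1: DB = ⌊$300,953 × 200%/3⌋ = $200,635; SL = ⌊$284,653/3⌋ = $94,884 → take DB $200,635. Book value $100,318.
Year 2: DB = ⌊$100,318 × 200%/3⌋ = $66,878; SL = ⌊$84,018/2⌋ = $42,009 → take DB $66,878. Book value $33,440.
Accumulated through year 2 = $300,953 − $33,440 = $267,513.

$267,513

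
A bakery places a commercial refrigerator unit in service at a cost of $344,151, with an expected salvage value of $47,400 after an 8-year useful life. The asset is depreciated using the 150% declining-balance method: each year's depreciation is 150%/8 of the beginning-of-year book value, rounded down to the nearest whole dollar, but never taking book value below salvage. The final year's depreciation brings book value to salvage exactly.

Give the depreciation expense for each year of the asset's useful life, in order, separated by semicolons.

$64,528; $52,429; $42,598; $34,611; $28,122; $22,849; $18,565; $33,049

Depreciable base = $344,151 − $47,400 = $296,751.
Year 1: ⌊$344,151 × 150%/8⌋ = $64,528. Book value $279,623.
Year 2: ⌊$279,623 × 150%/8⌋ = $52,429. Book value $227,194.
Year 3: ⌊$227,194 × 150%/8⌋ = $42,598. Book value $184,596.
Year 4: ⌊$184,596 × 150%/8⌋ = $34,611. Book value $149,985.
Year 5: ⌊$149,985 × 150%/8⌋ = $28,122. Book value $121,863.
Year 6: ⌊$121,863 × 150%/8⌋ = $22,849. Book value $99,014.
Year 7: ⌊$99,014 × 150%/8⌋ = $18,565. Book value $80,449.
Year 8 (final): $80,449 − $47,400 = $33,049. Book value $47,400.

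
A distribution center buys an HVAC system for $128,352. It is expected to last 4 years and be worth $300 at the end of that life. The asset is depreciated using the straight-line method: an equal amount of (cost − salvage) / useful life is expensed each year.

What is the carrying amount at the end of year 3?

Depreciable base = $128,352 − $300 = $128,052.
Annual expense = $128,052 / 4 = $32,013.
End of year 1: book value $96,339.
End of year 2: book value $64,326.
End of year 3: book value $32,313.

$32,313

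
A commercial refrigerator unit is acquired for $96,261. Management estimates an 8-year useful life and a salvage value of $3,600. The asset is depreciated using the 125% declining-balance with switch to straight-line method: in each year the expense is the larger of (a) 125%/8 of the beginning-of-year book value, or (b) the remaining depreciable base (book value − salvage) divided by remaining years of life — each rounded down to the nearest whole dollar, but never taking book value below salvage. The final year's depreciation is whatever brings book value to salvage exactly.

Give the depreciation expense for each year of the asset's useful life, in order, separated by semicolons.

Depreciable base = $96,261 − $3,600 = $92,661.
Year 1: DB = ⌊$96,261 × 125%/8⌋ = $15,040; SL = ⌊$92,661/8⌋ = $11,582 → take DB $15,040. Book value $81,221.
Year 2: DB = ⌊$81,221 × 125%/8⌋ = $12,690; SL = ⌊$77,621/7⌋ = $11,088 → take DB $12,690. Book value $68,531.
Year 3: DB = ⌊$68,531 × 125%/8⌋ = $10,707; SL = ⌊$64,931/6⌋ = $10,821 → take SL $10,821. Book value $57,710.
Year 4: DB = ⌊$57,710 × 125%/8⌋ = $9,017; SL = ⌊$54,110/5⌋ = $10,822 → take SL $10,822. Book value $46,888.
Year 5: DB = ⌊$46,888 × 125%/8⌋ = $7,326; SL = ⌊$43,288/4⌋ = $10,822 → take SL $10,822. Book value $36,066.
Year 6: DB = ⌊$36,066 × 125%/8⌋ = $5,635; SL = ⌊$32,466/3⌋ = $10,822 → take SL $10,822. Book value $25,244.
Year 7: DB = ⌊$25,244 × 125%/8⌋ = $3,944; SL = ⌊$21,644/2⌋ = $10,822 → take SL $10,822. Book value $14,422.
Year 8 (final): $14,422 − $3,600 = $10,822. Book value $3,600.

$15,040; $12,690; $10,821; $10,822; $10,822; $10,822; $10,822; $10,822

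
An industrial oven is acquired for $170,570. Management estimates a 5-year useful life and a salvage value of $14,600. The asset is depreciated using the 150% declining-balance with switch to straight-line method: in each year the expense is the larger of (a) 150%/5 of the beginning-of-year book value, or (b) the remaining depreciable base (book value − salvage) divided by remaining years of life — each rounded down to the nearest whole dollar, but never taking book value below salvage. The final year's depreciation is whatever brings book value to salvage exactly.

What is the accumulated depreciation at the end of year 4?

$134,017

Depreciable base = $170,570 − $14,600 = $155,970.
Year 1: DB = ⌊$170,570 × 150%/5⌋ = $51,171; SL = ⌊$155,970/5⌋ = $31,194 → take DB $51,171. Book value $119,399.
Year 2: DB = ⌊$119,399 × 150%/5⌋ = $35,819; SL = ⌊$104,799/4⌋ = $26,199 → take DB $35,819. Book value $83,580.
Year 3: DB = ⌊$83,580 × 150%/5⌋ = $25,074; SL = ⌊$68,980/3⌋ = $22,993 → take DB $25,074. Book value $58,506.
Year 4: DB = ⌊$58,506 × 150%/5⌋ = $17,551; SL = ⌊$43,906/2⌋ = $21,953 → take SL $21,953. Book value $36,553.
Accumulated through year 4 = $170,570 − $36,553 = $134,017.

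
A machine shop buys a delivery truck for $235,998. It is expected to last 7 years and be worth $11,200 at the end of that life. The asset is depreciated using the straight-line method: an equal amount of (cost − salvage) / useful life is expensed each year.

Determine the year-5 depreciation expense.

$32,114

Depreciable base = $235,998 − $11,200 = $224,798.
Annual expense = $224,798 / 7 = $32,114.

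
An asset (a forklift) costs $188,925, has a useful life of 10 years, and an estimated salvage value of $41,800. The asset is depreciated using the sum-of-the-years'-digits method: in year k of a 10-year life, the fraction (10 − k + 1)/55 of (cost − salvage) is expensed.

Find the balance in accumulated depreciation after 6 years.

Depreciable base = $188,925 − $41,800 = $147,125.
Sum of the years' digits = 10+9+8+7+6+5+4+3+2+1 = 55.
Year 1: $147,125 × 10/55 = $26,750. Book value $162,175.
Year 2: $147,125 × 9/55 = $24,075. Book value $138,100.
Year 3: $147,125 × 8/55 = $21,400. Book value $116,700.
Year 4: $147,125 × 7/55 = $18,725. Book value $97,975.
Year 5: $147,125 × 6/55 = $16,050. Book value $81,925.
Year 6: $147,125 × 5/55 = $13,375. Book value $68,550.
Accumulated through year 6 = $188,925 − $68,550 = $120,375.

$120,375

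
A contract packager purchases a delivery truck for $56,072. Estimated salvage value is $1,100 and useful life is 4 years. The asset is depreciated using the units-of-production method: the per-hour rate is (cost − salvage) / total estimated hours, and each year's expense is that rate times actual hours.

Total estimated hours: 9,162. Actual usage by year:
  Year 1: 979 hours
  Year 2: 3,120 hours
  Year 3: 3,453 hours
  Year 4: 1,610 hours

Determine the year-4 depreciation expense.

$9,660

Depreciable base = $56,072 − $1,100 = $54,972.
Rate = $54,972 / 9,162 hours = $6 per hour.
Year 1: 979 × $6 = $5,874. Book value $50,198.
Year 2: 3,120 × $6 = $18,720. Book value $31,478.
Year 3: 3,453 × $6 = $20,718. Book value $10,760.
Year 4: 1,610 × $6 = $9,660. Book value $1,100.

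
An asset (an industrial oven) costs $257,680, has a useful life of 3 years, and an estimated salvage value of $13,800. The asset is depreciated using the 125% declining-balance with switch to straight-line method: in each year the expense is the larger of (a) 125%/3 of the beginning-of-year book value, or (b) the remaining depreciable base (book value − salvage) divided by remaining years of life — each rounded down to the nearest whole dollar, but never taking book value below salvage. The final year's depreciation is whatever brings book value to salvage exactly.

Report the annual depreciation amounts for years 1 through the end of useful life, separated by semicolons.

$107,366; $68,257; $68,257

Depreciable base = $257,680 − $13,800 = $243,880.
Year 1: DB = ⌊$257,680 × 125%/3⌋ = $107,366; SL = ⌊$243,880/3⌋ = $81,293 → take DB $107,366. Book value $150,314.
Year 2: DB = ⌊$150,314 × 125%/3⌋ = $62,630; SL = ⌊$136,514/2⌋ = $68,257 → take SL $68,257. Book value $82,057.
Year 3 (final): $82,057 − $13,800 = $68,257. Book value $13,800.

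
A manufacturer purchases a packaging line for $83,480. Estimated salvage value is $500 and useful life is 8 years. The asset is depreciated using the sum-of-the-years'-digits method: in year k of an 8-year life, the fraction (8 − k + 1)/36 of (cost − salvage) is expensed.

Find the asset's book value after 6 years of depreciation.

Depreciable base = $83,480 − $500 = $82,980.
Sum of the years' digits = 8+7+6+5+4+3+2+1 = 36.
Year 1: $82,980 × 8/36 = $18,440. Book value $65,040.
Year 2: $82,980 × 7/36 = $16,135. Book value $48,905.
Year 3: $82,980 × 6/36 = $13,830. Book value $35,075.
Year 4: $82,980 × 5/36 = $11,525. Book value $23,550.
Year 5: $82,980 × 4/36 = $9,220. Book value $14,330.
Year 6: $82,980 × 3/36 = $6,915. Book value $7,415.

$7,415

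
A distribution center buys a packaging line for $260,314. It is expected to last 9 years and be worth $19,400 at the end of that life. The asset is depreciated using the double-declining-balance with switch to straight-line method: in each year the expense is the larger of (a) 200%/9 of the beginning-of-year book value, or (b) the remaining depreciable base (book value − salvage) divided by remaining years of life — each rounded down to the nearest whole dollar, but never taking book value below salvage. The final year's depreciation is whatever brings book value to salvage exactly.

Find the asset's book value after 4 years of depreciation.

Depreciable base = $260,314 − $19,400 = $240,914.
Year 1: DB = ⌊$260,314 × 200%/9⌋ = $57,847; SL = ⌊$240,914/9⌋ = $26,768 → take DB $57,847. Book value $202,467.
Year 2: DB = ⌊$202,467 × 200%/9⌋ = $44,992; SL = ⌊$183,067/8⌋ = $22,883 → take DB $44,992. Book value $157,475.
Year 3: DB = ⌊$157,475 × 200%/9⌋ = $34,994; SL = ⌊$138,075/7⌋ = $19,725 → take DB $34,994. Book value $122,481.
Year 4: DB = ⌊$122,481 × 200%/9⌋ = $27,218; SL = ⌊$103,081/6⌋ = $17,180 → take DB $27,218. Book value $95,263.

$95,263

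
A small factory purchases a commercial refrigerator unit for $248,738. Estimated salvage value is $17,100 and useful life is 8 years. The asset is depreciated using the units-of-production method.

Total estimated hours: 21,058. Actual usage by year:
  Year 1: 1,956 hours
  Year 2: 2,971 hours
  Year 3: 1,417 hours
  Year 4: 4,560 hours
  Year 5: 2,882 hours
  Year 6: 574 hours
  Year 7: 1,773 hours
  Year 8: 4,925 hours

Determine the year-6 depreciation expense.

Depreciable base = $248,738 − $17,100 = $231,638.
Rate = $231,638 / 21,058 hours = $11 per hour.
Year 1: 1,956 × $11 = $21,516. Book value $227,222.
Year 2: 2,971 × $11 = $32,681. Book value $194,541.
Year 3: 1,417 × $11 = $15,587. Book value $178,954.
Year 4: 4,560 × $11 = $50,160. Book value $128,794.
Year 5: 2,882 × $11 = $31,702. Book value $97,092.
Year 6: 574 × $11 = $6,314. Book value $90,778.

$6,314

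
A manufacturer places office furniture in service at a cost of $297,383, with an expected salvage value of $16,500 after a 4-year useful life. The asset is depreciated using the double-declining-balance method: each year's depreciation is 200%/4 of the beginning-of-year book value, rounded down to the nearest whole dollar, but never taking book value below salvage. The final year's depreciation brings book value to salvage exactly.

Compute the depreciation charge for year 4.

Depreciable base = $297,383 − $16,500 = $280,883.
Year 1: ⌊$297,383 × 200%/4⌋ = $148,691. Book value $148,692.
Year 2: ⌊$148,692 × 200%/4⌋ = $74,346. Book value $74,346.
Year 3: ⌊$74,346 × 200%/4⌋ = $37,173. Book value $37,173.
Year 4 (final): $37,173 − $16,500 = $20,673. Book value $16,500.

$20,673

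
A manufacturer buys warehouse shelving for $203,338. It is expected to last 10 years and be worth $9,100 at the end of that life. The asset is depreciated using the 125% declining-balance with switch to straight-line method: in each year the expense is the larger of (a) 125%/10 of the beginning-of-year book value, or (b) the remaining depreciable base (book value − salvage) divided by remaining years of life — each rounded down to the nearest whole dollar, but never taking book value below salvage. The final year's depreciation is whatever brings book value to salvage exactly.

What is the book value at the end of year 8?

Depreciable base = $203,338 − $9,100 = $194,238.
Year 1: DB = ⌊$203,338 × 125%/10⌋ = $25,417; SL = ⌊$194,238/10⌋ = $19,423 → take DB $25,417. Book value $177,921.
Year 2: DB = ⌊$177,921 × 125%/10⌋ = $22,240; SL = ⌊$168,821/9⌋ = $18,757 → take DB $22,240. Book value $155,681.
Year 3: DB = ⌊$155,681 × 125%/10⌋ = $19,460; SL = ⌊$146,581/8⌋ = $18,322 → take DB $19,460. Book value $136,221.
Year 4: DB = ⌊$136,221 × 125%/10⌋ = $17,027; SL = ⌊$127,121/7⌋ = $18,160 → take SL $18,160. Book value $118,061.
Year 5: DB = ⌊$118,061 × 125%/10⌋ = $14,757; SL = ⌊$108,961/6⌋ = $18,160 → take SL $18,160. Book value $99,901.
Year 6: DB = ⌊$99,901 × 125%/10⌋ = $12,487; SL = ⌊$90,801/5⌋ = $18,160 → take SL $18,160. Book value $81,741.
Year 7: DB = ⌊$81,741 × 125%/10⌋ = $10,217; SL = ⌊$72,641/4⌋ = $18,160 → take SL $18,160. Book value $63,581.
Year 8: DB = ⌊$63,581 × 125%/10⌋ = $7,947; SL = ⌊$54,481/3⌋ = $18,160 → take SL $18,160. Book value $45,421.

$45,421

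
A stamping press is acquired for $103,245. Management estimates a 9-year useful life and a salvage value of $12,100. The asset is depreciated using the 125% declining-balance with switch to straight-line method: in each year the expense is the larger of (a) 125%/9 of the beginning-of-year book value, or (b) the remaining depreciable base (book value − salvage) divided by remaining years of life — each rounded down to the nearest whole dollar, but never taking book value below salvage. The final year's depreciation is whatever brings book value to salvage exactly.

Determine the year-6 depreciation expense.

$8,934

Depreciable base = $103,245 − $12,100 = $91,145.
Year 1: DB = ⌊$103,245 × 125%/9⌋ = $14,339; SL = ⌊$91,145/9⌋ = $10,127 → take DB $14,339. Book value $88,906.
Year 2: DB = ⌊$88,906 × 125%/9⌋ = $12,348; SL = ⌊$76,806/8⌋ = $9,600 → take DB $12,348. Book value $76,558.
Year 3: DB = ⌊$76,558 × 125%/9⌋ = $10,633; SL = ⌊$64,458/7⌋ = $9,208 → take DB $10,633. Book value $65,925.
Year 4: DB = ⌊$65,925 × 125%/9⌋ = $9,156; SL = ⌊$53,825/6⌋ = $8,970 → take DB $9,156. Book value $56,769.
Year 5: DB = ⌊$56,769 × 125%/9⌋ = $7,884; SL = ⌊$44,669/5⌋ = $8,933 → take SL $8,933. Book value $47,836.
Year 6: DB = ⌊$47,836 × 125%/9⌋ = $6,643; SL = ⌊$35,736/4⌋ = $8,934 → take SL $8,934. Book value $38,902.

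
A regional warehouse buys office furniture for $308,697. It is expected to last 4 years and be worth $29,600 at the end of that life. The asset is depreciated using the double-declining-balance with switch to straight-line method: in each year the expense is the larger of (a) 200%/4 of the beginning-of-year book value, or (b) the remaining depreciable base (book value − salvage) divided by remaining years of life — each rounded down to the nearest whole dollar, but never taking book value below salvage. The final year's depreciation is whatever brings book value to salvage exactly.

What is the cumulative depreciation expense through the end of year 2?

Depreciable base = $308,697 − $29,600 = $279,097.
Year 1: DB = ⌊$308,697 × 200%/4⌋ = $154,348; SL = ⌊$279,097/4⌋ = $69,774 → take DB $154,348. Book value $154,349.
Year 2: DB = ⌊$154,349 × 200%/4⌋ = $77,174; SL = ⌊$124,749/3⌋ = $41,583 → take DB $77,174. Book value $77,175.
Accumulated through year 2 = $308,697 − $77,175 = $231,522.

$231,522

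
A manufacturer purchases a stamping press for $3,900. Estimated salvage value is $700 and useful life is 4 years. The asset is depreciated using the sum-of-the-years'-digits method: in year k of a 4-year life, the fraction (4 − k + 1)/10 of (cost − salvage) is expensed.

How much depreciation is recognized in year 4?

Depreciable base = $3,900 − $700 = $3,200.
Sum of the years' digits = 4+3+2+1 = 10.
Year 1: $3,200 × 4/10 = $1,280. Book value $2,620.
Year 2: $3,200 × 3/10 = $960. Book value $1,660.
Year 3: $3,200 × 2/10 = $640. Book value $1,020.
Year 4: $3,200 × 1/10 = $320. Book value $700.

$320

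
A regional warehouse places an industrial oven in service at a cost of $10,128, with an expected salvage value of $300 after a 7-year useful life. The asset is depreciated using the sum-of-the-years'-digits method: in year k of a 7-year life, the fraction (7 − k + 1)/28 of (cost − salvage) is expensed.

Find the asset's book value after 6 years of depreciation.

Depreciable base = $10,128 − $300 = $9,828.
Sum of the years' digits = 7+6+5+4+3+2+1 = 28.
Year 1: $9,828 × 7/28 = $2,457. Book value $7,671.
Year 2: $9,828 × 6/28 = $2,106. Book value $5,565.
Year 3: $9,828 × 5/28 = $1,755. Book value $3,810.
Year 4: $9,828 × 4/28 = $1,404. Book value $2,406.
Year 5: $9,828 × 3/28 = $1,053. Book value $1,353.
Year 6: $9,828 × 2/28 = $702. Book value $651.

$651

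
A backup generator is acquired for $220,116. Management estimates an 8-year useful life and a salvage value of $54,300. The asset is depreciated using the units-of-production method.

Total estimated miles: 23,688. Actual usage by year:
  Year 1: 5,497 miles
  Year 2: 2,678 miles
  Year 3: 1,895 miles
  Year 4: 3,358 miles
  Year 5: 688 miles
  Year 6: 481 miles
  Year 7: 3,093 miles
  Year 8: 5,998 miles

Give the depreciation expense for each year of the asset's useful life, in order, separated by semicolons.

$38,479; $18,746; $13,265; $23,506; $4,816; $3,367; $21,651; $41,986

Depreciable base = $220,116 − $54,300 = $165,816.
Rate = $165,816 / 23,688 miles = $7 per mile.
Year 1: 5,497 × $7 = $38,479. Book value $181,637.
Year 2: 2,678 × $7 = $18,746. Book value $162,891.
Year 3: 1,895 × $7 = $13,265. Book value $149,626.
Year 4: 3,358 × $7 = $23,506. Book value $126,120.
Year 5: 688 × $7 = $4,816. Book value $121,304.
Year 6: 481 × $7 = $3,367. Book value $117,937.
Year 7: 3,093 × $7 = $21,651. Book value $96,286.
Year 8: 5,998 × $7 = $41,986. Book value $54,300.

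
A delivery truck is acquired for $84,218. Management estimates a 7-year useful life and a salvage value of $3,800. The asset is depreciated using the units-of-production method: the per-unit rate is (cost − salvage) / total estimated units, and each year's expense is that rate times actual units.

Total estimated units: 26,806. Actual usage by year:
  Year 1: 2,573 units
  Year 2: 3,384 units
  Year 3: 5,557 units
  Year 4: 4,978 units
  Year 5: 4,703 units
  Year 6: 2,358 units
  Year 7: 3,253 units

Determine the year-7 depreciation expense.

Depreciable base = $84,218 − $3,800 = $80,418.
Rate = $80,418 / 26,806 units = $3 per unit.
Year 1: 2,573 × $3 = $7,719. Book value $76,499.
Year 2: 3,384 × $3 = $10,152. Book value $66,347.
Year 3: 5,557 × $3 = $16,671. Book value $49,676.
Year 4: 4,978 × $3 = $14,934. Book value $34,742.
Year 5: 4,703 × $3 = $14,109. Book value $20,633.
Year 6: 2,358 × $3 = $7,074. Book value $13,559.
Year 7: 3,253 × $3 = $9,759. Book value $3,800.

$9,759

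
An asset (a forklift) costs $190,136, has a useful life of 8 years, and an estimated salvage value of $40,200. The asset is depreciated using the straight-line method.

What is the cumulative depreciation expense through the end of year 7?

$131,194

Depreciable base = $190,136 − $40,200 = $149,936.
Annual expense = $149,936 / 8 = $18,742.
End of year 1: book value $171,394.
End of year 2: book value $152,652.
End of year 3: book value $133,910.
End of year 4: book value $115,168.
End of year 5: book value $96,426.
End of year 6: book value $77,684.
End of year 7: book value $58,942.
Accumulated through year 7 = $190,136 − $58,942 = $131,194.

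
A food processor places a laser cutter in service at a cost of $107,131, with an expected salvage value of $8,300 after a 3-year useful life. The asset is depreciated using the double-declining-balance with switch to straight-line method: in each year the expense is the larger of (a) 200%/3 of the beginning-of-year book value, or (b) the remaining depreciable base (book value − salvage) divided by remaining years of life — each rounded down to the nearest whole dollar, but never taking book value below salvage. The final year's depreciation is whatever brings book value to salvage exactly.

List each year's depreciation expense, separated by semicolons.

Depreciable base = $107,131 − $8,300 = $98,831.
Year 1: DB = ⌊$107,131 × 200%/3⌋ = $71,420; SL = ⌊$98,831/3⌋ = $32,943 → take DB $71,420. Book value $35,711.
Year 2: DB = ⌊$35,711 × 200%/3⌋ = $23,807; SL = ⌊$27,411/2⌋ = $13,705 → take DB $23,807. Book value $11,904.
Year 3 (final): $11,904 − $8,300 = $3,604. Book value $8,300.

$71,420; $23,807; $3,604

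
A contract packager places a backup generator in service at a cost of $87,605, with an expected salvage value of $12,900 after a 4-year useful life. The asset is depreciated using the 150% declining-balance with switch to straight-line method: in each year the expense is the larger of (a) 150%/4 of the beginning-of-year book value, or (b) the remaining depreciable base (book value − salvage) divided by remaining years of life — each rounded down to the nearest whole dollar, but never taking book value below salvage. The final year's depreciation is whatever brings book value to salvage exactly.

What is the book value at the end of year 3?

Depreciable base = $87,605 − $12,900 = $74,705.
Year 1: DB = ⌊$87,605 × 150%/4⌋ = $32,851; SL = ⌊$74,705/4⌋ = $18,676 → take DB $32,851. Book value $54,754.
Year 2: DB = ⌊$54,754 × 150%/4⌋ = $20,532; SL = ⌊$41,854/3⌋ = $13,951 → take DB $20,532. Book value $34,222.
Year 3: DB = ⌊$34,222 × 150%/4⌋ = $12,833; SL = ⌊$21,322/2⌋ = $10,661 → take DB $12,833. Book value $21,389.

$21,389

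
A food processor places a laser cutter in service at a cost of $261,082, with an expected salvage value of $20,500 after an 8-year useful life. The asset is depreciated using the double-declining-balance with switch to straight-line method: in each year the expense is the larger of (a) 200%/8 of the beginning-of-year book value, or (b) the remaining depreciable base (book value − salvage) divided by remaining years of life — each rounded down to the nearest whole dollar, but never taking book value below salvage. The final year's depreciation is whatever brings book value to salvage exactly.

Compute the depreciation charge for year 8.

$12,984

Depreciable base = $261,082 − $20,500 = $240,582.
Year 1: DB = ⌊$261,082 × 200%/8⌋ = $65,270; SL = ⌊$240,582/8⌋ = $30,072 → take DB $65,270. Book value $195,812.
Year 2: DB = ⌊$195,812 × 200%/8⌋ = $48,953; SL = ⌊$175,312/7⌋ = $25,044 → take DB $48,953. Book value $146,859.
Year 3: DB = ⌊$146,859 × 200%/8⌋ = $36,714; SL = ⌊$126,359/6⌋ = $21,059 → take DB $36,714. Book value $110,145.
Year 4: DB = ⌊$110,145 × 200%/8⌋ = $27,536; SL = ⌊$89,645/5⌋ = $17,929 → take DB $27,536. Book value $82,609.
Year 5: DB = ⌊$82,609 × 200%/8⌋ = $20,652; SL = ⌊$62,109/4⌋ = $15,527 → take DB $20,652. Book value $61,957.
Year 6: DB = ⌊$61,957 × 200%/8⌋ = $15,489; SL = ⌊$41,457/3⌋ = $13,819 → take DB $15,489. Book value $46,468.
Year 7: DB = ⌊$46,468 × 200%/8⌋ = $11,617; SL = ⌊$25,968/2⌋ = $12,984 → take SL $12,984. Book value $33,484.
Year 8 (final): $33,484 − $20,500 = $12,984. Book value $20,500.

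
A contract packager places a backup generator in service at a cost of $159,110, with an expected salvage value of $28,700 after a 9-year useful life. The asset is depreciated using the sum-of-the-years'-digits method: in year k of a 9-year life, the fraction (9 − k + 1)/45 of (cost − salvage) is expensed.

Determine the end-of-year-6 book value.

Depreciable base = $159,110 − $28,700 = $130,410.
Sum of the years' digits = 9+8+7+6+5+4+3+2+1 = 45.
Year 1: $130,410 × 9/45 = $26,082. Book value $133,028.
Year 2: $130,410 × 8/45 = $23,184. Book value $109,844.
Year 3: $130,410 × 7/45 = $20,286. Book value $89,558.
Year 4: $130,410 × 6/45 = $17,388. Book value $72,170.
Year 5: $130,410 × 5/45 = $14,490. Book value $57,680.
Year 6: $130,410 × 4/45 = $11,592. Book value $46,088.

$46,088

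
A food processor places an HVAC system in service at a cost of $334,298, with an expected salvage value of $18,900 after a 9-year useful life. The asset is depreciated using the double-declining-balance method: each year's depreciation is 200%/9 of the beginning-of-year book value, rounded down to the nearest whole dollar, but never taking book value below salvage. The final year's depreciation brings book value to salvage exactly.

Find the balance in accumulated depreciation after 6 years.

$260,291

Depreciable base = $334,298 − $18,900 = $315,398.
Year 1: ⌊$334,298 × 200%/9⌋ = $74,288. Book value $260,010.
Year 2: ⌊$260,010 × 200%/9⌋ = $57,780. Book value $202,230.
Year 3: ⌊$202,230 × 200%/9⌋ = $44,940. Book value $157,290.
Year 4: ⌊$157,290 × 200%/9⌋ = $34,953. Book value $122,337.
Year 5: ⌊$122,337 × 200%/9⌋ = $27,186. Book value $95,151.
Year 6: ⌊$95,151 × 200%/9⌋ = $21,144. Book value $74,007.
Accumulated through year 6 = $334,298 − $74,007 = $260,291.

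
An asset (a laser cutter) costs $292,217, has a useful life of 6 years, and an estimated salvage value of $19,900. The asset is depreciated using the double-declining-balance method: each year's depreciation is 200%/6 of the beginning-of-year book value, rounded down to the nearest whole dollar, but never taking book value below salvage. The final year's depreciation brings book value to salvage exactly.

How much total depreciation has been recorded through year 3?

$205,633

Depreciable base = $292,217 − $19,900 = $272,317.
Year 1: ⌊$292,217 × 200%/6⌋ = $97,405. Book value $194,812.
Year 2: ⌊$194,812 × 200%/6⌋ = $64,937. Book value $129,875.
Year 3: ⌊$129,875 × 200%/6⌋ = $43,291. Book value $86,584.
Accumulated through year 3 = $292,217 − $86,584 = $205,633.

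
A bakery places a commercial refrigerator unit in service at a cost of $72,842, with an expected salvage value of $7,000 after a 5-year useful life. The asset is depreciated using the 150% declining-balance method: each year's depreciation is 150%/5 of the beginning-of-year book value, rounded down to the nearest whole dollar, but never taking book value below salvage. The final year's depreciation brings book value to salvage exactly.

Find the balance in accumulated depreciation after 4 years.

$55,351

Depreciable base = $72,842 − $7,000 = $65,842.
Year 1: ⌊$72,842 × 150%/5⌋ = $21,852. Book value $50,990.
Year 2: ⌊$50,990 × 150%/5⌋ = $15,297. Book value $35,693.
Year 3: ⌊$35,693 × 150%/5⌋ = $10,707. Book value $24,986.
Year 4: ⌊$24,986 × 150%/5⌋ = $7,495. Book value $17,491.
Accumulated through year 4 = $72,842 − $17,491 = $55,351.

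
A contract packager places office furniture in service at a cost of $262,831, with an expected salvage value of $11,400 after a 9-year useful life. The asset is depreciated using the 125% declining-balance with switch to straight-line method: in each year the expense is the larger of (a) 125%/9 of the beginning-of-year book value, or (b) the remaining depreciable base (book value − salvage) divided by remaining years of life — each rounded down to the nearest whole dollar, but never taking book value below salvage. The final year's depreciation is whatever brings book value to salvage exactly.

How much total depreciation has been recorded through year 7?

Depreciable base = $262,831 − $11,400 = $251,431.
Year 1: DB = ⌊$262,831 × 125%/9⌋ = $36,504; SL = ⌊$251,431/9⌋ = $27,936 → take DB $36,504. Book value $226,327.
Year 2: DB = ⌊$226,327 × 125%/9⌋ = $31,434; SL = ⌊$214,927/8⌋ = $26,865 → take DB $31,434. Book value $194,893.
Year 3: DB = ⌊$194,893 × 125%/9⌋ = $27,068; SL = ⌊$183,493/7⌋ = $26,213 → take DB $27,068. Book value $167,825.
Year 4: DB = ⌊$167,825 × 125%/9⌋ = $23,309; SL = ⌊$156,425/6⌋ = $26,070 → take SL $26,070. Book value $141,755.
Year 5: DB = ⌊$141,755 × 125%/9⌋ = $19,688; SL = ⌊$130,355/5⌋ = $26,071 → take SL $26,071. Book value $115,684.
Year 6: DB = ⌊$115,684 × 125%/9⌋ = $16,067; SL = ⌊$104,284/4⌋ = $26,071 → take SL $26,071. Book value $89,613.
Year 7: DB = ⌊$89,613 × 125%/9⌋ = $12,446; SL = ⌊$78,213/3⌋ = $26,071 → take SL $26,071. Book value $63,542.
Accumulated through year 7 = $262,831 − $63,542 = $199,289.

$199,289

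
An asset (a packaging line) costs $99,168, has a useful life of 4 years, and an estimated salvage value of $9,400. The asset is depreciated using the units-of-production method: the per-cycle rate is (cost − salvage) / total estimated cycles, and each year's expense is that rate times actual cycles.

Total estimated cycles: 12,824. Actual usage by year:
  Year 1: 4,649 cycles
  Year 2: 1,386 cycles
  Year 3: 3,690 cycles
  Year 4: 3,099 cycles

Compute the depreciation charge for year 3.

$25,830

Depreciable base = $99,168 − $9,400 = $89,768.
Rate = $89,768 / 12,824 cycles = $7 per cycle.
Year 1: 4,649 × $7 = $32,543. Book value $66,625.
Year 2: 1,386 × $7 = $9,702. Book value $56,923.
Year 3: 3,690 × $7 = $25,830. Book value $31,093.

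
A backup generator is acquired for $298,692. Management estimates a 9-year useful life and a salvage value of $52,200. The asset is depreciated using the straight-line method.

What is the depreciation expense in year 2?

Depreciable base = $298,692 − $52,200 = $246,492.
Annual expense = $246,492 / 9 = $27,388.

$27,388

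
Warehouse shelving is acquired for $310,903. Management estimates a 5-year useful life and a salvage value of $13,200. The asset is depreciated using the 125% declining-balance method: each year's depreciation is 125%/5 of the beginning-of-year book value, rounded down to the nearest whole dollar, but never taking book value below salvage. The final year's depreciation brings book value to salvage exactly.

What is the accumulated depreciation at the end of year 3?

$179,740

Depreciable base = $310,903 − $13,200 = $297,703.
Year 1: ⌊$310,903 × 125%/5⌋ = $77,725. Book value $233,178.
Year 2: ⌊$233,178 × 125%/5⌋ = $58,294. Book value $174,884.
Year 3: ⌊$174,884 × 125%/5⌋ = $43,721. Book value $131,163.
Accumulated through year 3 = $310,903 − $131,163 = $179,740.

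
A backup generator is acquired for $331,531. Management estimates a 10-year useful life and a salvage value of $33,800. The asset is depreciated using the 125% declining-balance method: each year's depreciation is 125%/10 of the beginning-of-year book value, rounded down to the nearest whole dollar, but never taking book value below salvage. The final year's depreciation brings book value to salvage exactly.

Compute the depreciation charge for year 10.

$65,880

Depreciable base = $331,531 − $33,800 = $297,731.
Year 1: ⌊$331,531 × 125%/10⌋ = $41,441. Book value $290,090.
Year 2: ⌊$290,090 × 125%/10⌋ = $36,261. Book value $253,829.
Year 3: ⌊$253,829 × 125%/10⌋ = $31,728. Book value $222,101.
Year 4: ⌊$222,101 × 125%/10⌋ = $27,762. Book value $194,339.
Year 5: ⌊$194,339 × 125%/10⌋ = $24,292. Book value $170,047.
Year 6: ⌊$170,047 × 125%/10⌋ = $21,255. Book value $148,792.
Year 7: ⌊$148,792 × 125%/10⌋ = $18,599. Book value $130,193.
Year 8: ⌊$130,193 × 125%/10⌋ = $16,274. Book value $113,919.
Year 9: ⌊$113,919 × 125%/10⌋ = $14,239. Book value $99,680.
Year 10 (final): $99,680 − $33,800 = $65,880. Book value $33,800.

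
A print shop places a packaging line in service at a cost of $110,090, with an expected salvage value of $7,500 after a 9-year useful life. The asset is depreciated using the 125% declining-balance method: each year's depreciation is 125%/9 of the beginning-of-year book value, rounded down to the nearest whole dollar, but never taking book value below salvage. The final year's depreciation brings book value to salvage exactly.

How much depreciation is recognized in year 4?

Depreciable base = $110,090 − $7,500 = $102,590.
Year 1: ⌊$110,090 × 125%/9⌋ = $15,290. Book value $94,800.
Year 2: ⌊$94,800 × 125%/9⌋ = $13,166. Book value $81,634.
Year 3: ⌊$81,634 × 125%/9⌋ = $11,338. Book value $70,296.
Year 4: ⌊$70,296 × 125%/9⌋ = $9,763. Book value $60,533.

$9,763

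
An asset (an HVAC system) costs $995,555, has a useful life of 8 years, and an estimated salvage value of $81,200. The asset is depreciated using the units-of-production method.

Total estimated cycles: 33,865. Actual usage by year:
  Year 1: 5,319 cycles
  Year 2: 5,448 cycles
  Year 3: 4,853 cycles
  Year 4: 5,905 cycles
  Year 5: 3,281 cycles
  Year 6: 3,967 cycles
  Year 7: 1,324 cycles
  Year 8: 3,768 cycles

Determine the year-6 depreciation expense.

Depreciable base = $995,555 − $81,200 = $914,355.
Rate = $914,355 / 33,865 cycles = $27 per cycle.
Year 1: 5,319 × $27 = $143,613. Book value $851,942.
Year 2: 5,448 × $27 = $147,096. Book value $704,846.
Year 3: 4,853 × $27 = $131,031. Book value $573,815.
Year 4: 5,905 × $27 = $159,435. Book value $414,380.
Year 5: 3,281 × $27 = $88,587. Book value $325,793.
Year 6: 3,967 × $27 = $107,109. Book value $218,684.

$107,109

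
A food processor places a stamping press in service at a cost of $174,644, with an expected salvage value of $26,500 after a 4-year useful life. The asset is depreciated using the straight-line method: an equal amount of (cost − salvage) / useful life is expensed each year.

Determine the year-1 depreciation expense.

$37,036

Depreciable base = $174,644 − $26,500 = $148,144.
Annual expense = $148,144 / 4 = $37,036.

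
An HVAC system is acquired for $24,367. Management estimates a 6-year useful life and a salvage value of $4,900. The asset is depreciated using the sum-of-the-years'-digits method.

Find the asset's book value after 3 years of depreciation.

Depreciable base = $24,367 − $4,900 = $19,467.
Sum of the years' digits = 6+5+4+3+2+1 = 21.
Year 1: $19,467 × 6/21 = $5,562. Book value $18,805.
Year 2: $19,467 × 5/21 = $4,635. Book value $14,170.
Year 3: $19,467 × 4/21 = $3,708. Book value $10,462.

$10,462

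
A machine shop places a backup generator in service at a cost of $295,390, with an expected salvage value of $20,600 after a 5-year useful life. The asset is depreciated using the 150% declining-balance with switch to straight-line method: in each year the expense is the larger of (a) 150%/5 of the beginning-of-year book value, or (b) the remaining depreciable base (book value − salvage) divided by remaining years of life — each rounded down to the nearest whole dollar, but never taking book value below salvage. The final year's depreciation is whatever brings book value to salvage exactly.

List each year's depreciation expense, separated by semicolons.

Depreciable base = $295,390 − $20,600 = $274,790.
Year 1: DB = ⌊$295,390 × 150%/5⌋ = $88,617; SL = ⌊$274,790/5⌋ = $54,958 → take DB $88,617. Book value $206,773.
Year 2: DB = ⌊$206,773 × 150%/5⌋ = $62,031; SL = ⌊$186,173/4⌋ = $46,543 → take DB $62,031. Book value $144,742.
Year 3: DB = ⌊$144,742 × 150%/5⌋ = $43,422; SL = ⌊$124,142/3⌋ = $41,380 → take DB $43,422. Book value $101,320.
Year 4: DB = ⌊$101,320 × 150%/5⌋ = $30,396; SL = ⌊$80,720/2⌋ = $40,360 → take SL $40,360. Book value $60,960.
Year 5 (final): $60,960 − $20,600 = $40,360. Book value $20,600.

$88,617; $62,031; $43,422; $40,360; $40,360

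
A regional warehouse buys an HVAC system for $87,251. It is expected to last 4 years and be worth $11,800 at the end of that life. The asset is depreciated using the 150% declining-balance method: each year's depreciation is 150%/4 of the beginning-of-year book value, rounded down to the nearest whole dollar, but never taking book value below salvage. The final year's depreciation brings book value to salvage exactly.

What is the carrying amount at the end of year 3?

Depreciable base = $87,251 − $11,800 = $75,451.
Year 1: ⌊$87,251 × 150%/4⌋ = $32,719. Book value $54,532.
Year 2: ⌊$54,532 × 150%/4⌋ = $20,449. Book value $34,083.
Year 3: ⌊$34,083 × 150%/4⌋ = $12,781. Book value $21,302.

$21,302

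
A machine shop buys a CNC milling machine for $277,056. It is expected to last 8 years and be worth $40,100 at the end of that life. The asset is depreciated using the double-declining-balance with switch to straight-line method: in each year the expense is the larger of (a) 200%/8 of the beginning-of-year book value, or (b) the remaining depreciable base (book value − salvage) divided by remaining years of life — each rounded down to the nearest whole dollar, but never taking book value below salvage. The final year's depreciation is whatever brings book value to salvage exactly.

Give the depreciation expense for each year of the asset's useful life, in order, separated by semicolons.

Depreciable base = $277,056 − $40,100 = $236,956.
Year 1: DB = ⌊$277,056 × 200%/8⌋ = $69,264; SL = ⌊$236,956/8⌋ = $29,619 → take DB $69,264. Book value $207,792.
Year 2: DB = ⌊$207,792 × 200%/8⌋ = $51,948; SL = ⌊$167,692/7⌋ = $23,956 → take DB $51,948. Book value $155,844.
Year 3: DB = ⌊$155,844 × 200%/8⌋ = $38,961; SL = ⌊$115,744/6⌋ = $19,290 → take DB $38,961. Book value $116,883.
Year 4: DB = ⌊$116,883 × 200%/8⌋ = $29,220; SL = ⌊$76,783/5⌋ = $15,356 → take DB $29,220. Book value $87,663.
Year 5: DB = ⌊$87,663 × 200%/8⌋ = $21,915; SL = ⌊$47,563/4⌋ = $11,890 → take DB $21,915. Book value $65,748.
Year 6: DB = ⌊$65,748 × 200%/8⌋ = $16,437; SL = ⌊$25,648/3⌋ = $8,549 → take DB $16,437. Book value $49,311.
Year 7: DB = ⌊$49,311 × 200%/8⌋ = $12,327; SL = ⌊$9,211/2⌋ = $4,605 → take DB $12,327, capped at $9,211. Book value $40,100.
Year 8 (final): $40,100 − $40,100 = $0. Book value $40,100.

$69,264; $51,948; $38,961; $29,220; $21,915; $16,437; $9,211; $0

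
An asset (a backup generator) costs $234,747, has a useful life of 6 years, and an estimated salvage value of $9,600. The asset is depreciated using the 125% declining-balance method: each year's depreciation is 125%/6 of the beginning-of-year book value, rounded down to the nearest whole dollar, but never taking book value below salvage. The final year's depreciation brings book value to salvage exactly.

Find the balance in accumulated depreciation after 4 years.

Depreciable base = $234,747 − $9,600 = $225,147.
Year 1: ⌊$234,747 × 125%/6⌋ = $48,905. Book value $185,842.
Year 2: ⌊$185,842 × 125%/6⌋ = $38,717. Book value $147,125.
Year 3: ⌊$147,125 × 125%/6⌋ = $30,651. Book value $116,474.
Year 4: ⌊$116,474 × 125%/6⌋ = $24,265. Book value $92,209.
Accumulated through year 4 = $234,747 − $92,209 = $142,538.

$142,538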